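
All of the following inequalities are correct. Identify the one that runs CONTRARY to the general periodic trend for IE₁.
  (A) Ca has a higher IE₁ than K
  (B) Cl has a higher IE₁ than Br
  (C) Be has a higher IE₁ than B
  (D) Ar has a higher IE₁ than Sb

The general trend: IE₁ increases across a period and decreases down a group.
(A) Ca (period 4, group 2) vs K (period 4, group 1): the stated order agrees with the simple trend.
(B) Cl (period 3, group 17) vs Br (period 4, group 17): the stated order agrees with the simple trend.
(C) Be (period 2, group 2) vs B (period 2, group 13): the stated order contradicts the simple trend.
(D) Ar (period 3, group 18) vs Sb (period 5, group 15): the stated order agrees with the simple trend.
The exception is (C): removing B's lone 2p electron is easier than breaking Be's filled 2s².

(C)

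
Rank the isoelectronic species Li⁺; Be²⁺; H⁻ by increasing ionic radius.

Be²⁺ < Li⁺ < H⁻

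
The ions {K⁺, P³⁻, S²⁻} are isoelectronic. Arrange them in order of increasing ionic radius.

All of these have 18 electrons, so size is governed by nuclear charge alone: the more protons, the stronger the pull on the same electron cloud, and the smaller the ion.
Nuclear charges: K⁺ (Z=19), S²⁻ (Z=16), P³⁻ (Z=15).
Smallest to largest: K⁺ < S²⁻ < P³⁻.

K⁺ < S²⁻ < P³⁻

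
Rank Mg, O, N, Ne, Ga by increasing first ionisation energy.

Across a period the outer electron is held more tightly (higher IE₁); down a group it sits in a higher shell, more shielded, and comes off more easily.
Neither a single period nor a single group — weigh both effects.
Mg > Ga: period and group pull opposite ways; the down-group shift dominates (738 vs 579 kJ/mol).
O > Mg: both effects reinforce here, so O is clearly the higher of the two.
N > O: this pair runs against the simple trend — see the exception note.
Ne > N: Ne lies to the right of N in period 2, so the across-period effect alone puts Ne higher.
Note the exception: N has a higher first ionization energy than O, contrary to the simple trend — pairing an electron in O's 2p⁴ costs repulsion energy, so O ionizes more easily than half-filled N (2p³).
Tabulated first ionization energy (kJ/mol): N 1402, O 1314, Ne 2081, Mg 738, Ga 579.
So from lowest to highest: Ga < Mg < O < N < Ne.

Ga, Mg, O, N, Ne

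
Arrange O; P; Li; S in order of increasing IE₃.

IE_3 is the cost of taking one more electron from the +2 cation: O²⁺ still has 4 valence electrons; P²⁺ still has 3 valence electrons; Li²⁺ is already 1 electron into the core; S²⁺ still has 4 valence electrons.
Breaking into a closed-shell core is much more expensive than removing a leftover valence electron — Li has the largest IE_3 here.
Valence configurations: O²⁺ [He]2s²2p², P²⁺ [Ne]3s²3p¹, S²⁺ [Ne]3s²3p².
Approximate IE_3 values (kJ/mol): O 5300, P 2914, Li 11815, S 3357.
Hence IE_3: P < S < O < Li.

P < S < O < Li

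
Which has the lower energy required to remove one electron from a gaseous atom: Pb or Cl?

Cl is in period 3, group 17; Pb is in period 6, group 14.
IE₁ increases left→right with effective nuclear charge and decreases top→bottom as the valence shell moves farther out.
Neither a single period nor a single group — weigh both effects.
Cl > Pb: both effects reinforce here, so Cl is clearly the higher of the two.
Tabulated first ionization energy (kJ/mol): Cl 1251, Pb 716.
So Pb has the lower energy required to remove one electron from a gaseous atom (Pb < Cl).

Pb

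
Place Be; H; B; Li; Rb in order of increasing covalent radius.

H is in period 1, group 1; Li is in period 2, group 1; Be is in period 2, group 2; B is in period 2, group 13; Rb is in period 5, group 1.
Moving right in a period, electrons are added to the same shell under a stronger nuclear pull, so atoms get smaller; moving down, a new shell is opened and atoms get larger.
Neither a single period nor a single group — weigh both effects.
B > H: the two effects oppose for this pair; the down-group effect wins (85 vs 32 pm).
Be > B: Be lies to the left of B in period 2, so the across-period effect alone puts Be larger.
Li > Be: both are in period 2; the period trend gives Li the larger value.
Rb > Li: Rb sits below Li in group 1, so the down-group effect alone puts Rb larger.
For reference (pm): H 32, Li 133, Be 102, B 85, Rb 210.
So from smallest to largest: H < B < Be < Li < Rb.

H, B, Be, Li, Rb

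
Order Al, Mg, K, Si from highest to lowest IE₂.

K > Al > Si > Mg

The second ionization energy removes an electron from the +1 ion. For each element: Al⁺ still has 2 valence electrons; Mg⁺ still has 1 valence electron; K⁺ is the bare [Ar] core; Si⁺ still has 3 valence electrons.
Core electrons are held far more tightly than valence electrons, so K tops the IE_2 order.
Valence configurations: Al⁺ [Ne]3s², Mg⁺ [Ne]3s¹, Si⁺ [Ne]3s²3p¹.
Si⁺ loses a lone 3p electron whereas Al⁺ must break into a filled 3s² pair, so IE_2(Al) > IE_2(Si) even though Si has the higher nuclear charge.
Approximate IE_2 values (kJ/mol): Al 1817, Mg 1451, K 3052, Si 1577.
Overall IE_2 order: Mg < Si < Al < K.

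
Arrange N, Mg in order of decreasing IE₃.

Mg > N

The third ionization energy removes an electron from the +2 ion. For each element: N²⁺ still has 3 valence electrons; Mg²⁺ is the bare [Ne] core.
Core electrons are held far more tightly than valence electrons, so Mg tops the IE_3 order.
Approximate IE_3 values (kJ/mol): N 4578, Mg 7733.
Putting it together, IE_3: N < Mg.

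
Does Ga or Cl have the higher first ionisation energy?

Cl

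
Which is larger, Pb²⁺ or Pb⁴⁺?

Both ions have Z = 82 protons, but Pb⁴⁺ has lost more electrons, so its remaining electrons feel a larger effective nuclear charge per electron and are pulled in more tightly.
Higher positive charge → smaller ion, so Pb²⁺ > Pb⁴⁺.

Pb²⁺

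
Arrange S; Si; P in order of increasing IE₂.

Si < P < S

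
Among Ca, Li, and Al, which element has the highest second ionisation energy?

Li

The second ionization energy removes an electron from the +1 ion. For each element: Ca⁺ still has 1 valence electron; Li⁺ is the bare [He] core; Al⁺ still has 2 valence electrons.
Core electrons are held far more tightly than valence electrons, so Li tops the IE_2 order.
Valence configurations: Ca⁺ [Ar]4s¹, Al⁺ [Ne]3s².
The numbers (kJ/mol): Ca 1145, Li 7298, Al 1817.
Hence IE_2: Ca < Al < Li.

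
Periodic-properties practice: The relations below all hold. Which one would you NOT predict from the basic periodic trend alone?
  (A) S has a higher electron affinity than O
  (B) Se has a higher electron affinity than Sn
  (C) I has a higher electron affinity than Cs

(A)

The general trend: electron affinity increases across a period and decreases down a group.
(A) S (period 3, group 16) vs O (period 2, group 16): the stated order contradicts the simple trend.
(B) Se (period 4, group 16) vs Sn (period 5, group 14): the stated order agrees with the simple trend.
(C) I (period 5, group 17) vs Cs (period 6, group 1): the stated order agrees with the simple trend.
The exception is (A): the compact 2p subshell of O repels the added electron more than S's larger 3p does.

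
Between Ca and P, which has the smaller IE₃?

After 2 electrons have been removed, what remains? Ca²⁺ is the bare [Ar] core; P²⁺ still has 3 valence electrons.
Core electrons are held far more tightly than valence electrons, so Ca tops the IE_3 order.
Tabulated IE_3 (kJ/mol): Ca 4912, P 2914.
Putting it together, IE_3: P < Ca.

P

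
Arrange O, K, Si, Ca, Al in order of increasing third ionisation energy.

The third ionization energy removes an electron from the +2 ion. For each element: O²⁺ still has 4 valence electrons; K²⁺ is already 1 electron into the core; Si²⁺ still has 2 valence electrons; Ca²⁺ is the bare [Ar] core; Al²⁺ still has 1 valence electron.
Usually core removal costs more than valence removal, but here the competition is close: a tightly held n=2 valence electron can cost more to remove than an n=3 core electron, so the actual values have to decide it.
Valence configurations: O²⁺ [He]2s²2p², Si²⁺ [Ne]3s², Al²⁺ [Ne]3s¹.
Approximate IE_3 values (kJ/mol): O 5300, K 4420, Si 3232, Ca 4912, Al 2745.
Overall IE_3 order: Al < Si < K < Ca < O.

Al < Si < K < Ca < O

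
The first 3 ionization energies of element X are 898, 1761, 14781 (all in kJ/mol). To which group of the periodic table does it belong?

Look for the largest jump between consecutive ionization energies: IE3/IE2 ≈ 8.4, far larger than any earlier ratio.
That jump marks the point where a core electron is being removed. So the atom has 2 valence electrons.
A main-group element with 2 valence electrons is in group 2.

Group 2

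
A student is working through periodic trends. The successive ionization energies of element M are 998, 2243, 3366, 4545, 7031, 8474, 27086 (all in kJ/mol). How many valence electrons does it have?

Look for the largest jump between consecutive ionization energies: IE7/IE6 ≈ 3.2, far larger than any earlier ratio.
That jump marks the point where a core electron is being removed. So the atom has 6 valence electrons.

6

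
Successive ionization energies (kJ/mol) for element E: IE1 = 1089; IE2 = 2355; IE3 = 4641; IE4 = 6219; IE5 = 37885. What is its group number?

Look for the largest jump between consecutive ionization energies: IE5/IE4 ≈ 6.1, far larger than any earlier ratio.
That jump marks the point where a core electron is being removed. So the atom has 4 valence electrons.
A main-group element with 4 valence electrons is in group 14.

Group 14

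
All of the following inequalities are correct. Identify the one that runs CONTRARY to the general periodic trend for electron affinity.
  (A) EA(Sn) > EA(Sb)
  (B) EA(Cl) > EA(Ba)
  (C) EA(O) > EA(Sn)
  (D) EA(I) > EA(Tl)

The general trend: electron affinity increases across a period and decreases down a group.
(A) Sn (period 5, group 14) vs Sb (period 5, group 15): the stated order contradicts the simple trend.
(B) Cl (period 3, group 17) vs Ba (period 6, group 2): the stated order agrees with the simple trend.
(C) O (period 2, group 16) vs Sn (period 5, group 14): the stated order agrees with the simple trend.
(D) I (period 5, group 17) vs Tl (period 6, group 13): the stated order agrees with the simple trend.
The exception is (A): adding an electron to Sb's half-filled 5p³ is unfavourable, so Sn has the more exothermic EA.

(A)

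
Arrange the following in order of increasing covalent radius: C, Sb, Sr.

C, Sb, Sr

C is in period 2, group 14; Sr is in period 5, group 2; Sb is in period 5, group 15.
Across a period the added protons contract the valence shell; down a group each new principal shell makes the atom larger.
Neither a single period nor a single group — weigh both effects.
Sb > C: the two effects oppose for this pair; the down-group effect wins (140 vs 75 pm).
Sr > Sb: Sr lies to the left of Sb in period 5, so the across-period effect alone puts Sr larger.
Tabulated atomic radius (pm): C 75, Sr 185, Sb 140.
So from smallest to largest: C < Sb < Sr.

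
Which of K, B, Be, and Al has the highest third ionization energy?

Be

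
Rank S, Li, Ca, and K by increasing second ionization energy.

Ca, S, K, Li

Consider each +1 ion: S⁺ still has 5 valence electrons; Li⁺ is the bare [He] core; Ca⁺ still has 1 valence electron; K⁺ is the bare [Ar] core.
Pulling an electron out of a noble-gas core costs far more than removing a remaining valence electron, so K and Li sit at the high end of IE_2.
Valence configurations: S⁺ [Ne]3s²3p³, Ca⁺ [Ar]4s¹.
The numbers (kJ/mol): S 2252, Li 7298, Ca 1145, K 3052.
So the second ionization energies run Ca < S < K < Li.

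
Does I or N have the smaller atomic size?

N

N is in period 2, group 15; I is in period 5, group 17.
Radius decreases left→right (rising Z_eff, same n) and increases top→bottom (higher n).
These span different periods and groups, so the two trends combine.
I > N: period and group pull opposite ways; the down-group shift dominates (133 vs 71 pm).
Tabulated atomic radius (pm): N 71, I 133.
So N has the smaller atomic size (N < I).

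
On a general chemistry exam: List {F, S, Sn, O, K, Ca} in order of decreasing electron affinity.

Atoms with high Z_eff and room in the valence shell (especially the halogens) have the most exothermic electron affinities.
These span different periods and groups, so the two trends combine.
K > Ca: this pair runs against the simple trend — see the exception note.
Sn > K: period and group pull opposite ways; the across-period shift dominates (107 vs 48 kJ/mol).
O > Sn: both effects reinforce here, so O is clearly the higher of the two.
S > O: this pair runs against the simple trend — see the exception note.
F > S: relative to S, both the across-period and down-group shifts push F's electron affinity up.
Note the exception: K has a higher electron affinity than Ca, contrary to the simple trend — adding an electron to Ca (ns²) has to open a new, higher-energy np subshell, which is unfavourable.
Note the exception: S has a higher electron affinity than O, contrary to the simple trend — the compact 2p subshell of O repels the added electron more than S's larger 3p does.
Tabulated electron affinity (kJ/mol): O 141, F 328, S 200, K 48, Ca 2, Sn 107.
So from highest to lowest: F > S > O > Sn > K > Ca.

F > S > O > Sn > K > Ca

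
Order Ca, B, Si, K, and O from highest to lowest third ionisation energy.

O > Ca > K > B > Si

Consider each +2 ion: Ca²⁺ is the bare [Ar] core; B²⁺ still has 1 valence electron; Si²⁺ still has 2 valence electrons; K²⁺ is already 1 electron into the core; O²⁺ still has 4 valence electrons.
Usually core removal costs more than valence removal, but here the competition is close: a tightly held n=2 valence electron can cost more to remove than an n=3 core electron, so the actual values have to decide it.
Valence configurations: B²⁺ [He]2s¹, Si²⁺ [Ne]3s², O²⁺ [He]2s²2p².
The numbers (kJ/mol): Ca 4912, B 3660, Si 3232, K 4420, O 5300.
Overall IE_3 order: Si < B < K < Ca < O.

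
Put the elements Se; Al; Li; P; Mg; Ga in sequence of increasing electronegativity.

Li is in period 2, group 1; Mg is in period 3, group 2; Al is in period 3, group 13; P is in period 3, group 15; Ga is in period 4, group 13; Se is in period 4, group 16.
EN rises left→right (higher Z_eff, smaller atoms) and falls top→bottom (larger, more shielded atoms).
Here both period and group differ, so the two effects have to be weighed against each other.
Mg > Li: period and group pull opposite ways; the across-period shift dominates (1.31 vs 0.98).
Al > Mg: both are in period 3; the period trend gives Al the larger value.
Ga > Al: this pair runs against the simple trend — see the exception note.
P > Ga: relative to Ga, both the across-period and down-group shifts push P's electronegativity up.
Se > P: period and group pull opposite ways; the across-period shift dominates (2.55 vs 2.19).
Note the exception: Ga has a higher electronegativity than Al, contrary to the simple trend — poor shielding by filled d (and f) subshells raises the heavier element's effective nuclear charge more than the simple down-group trend predicts.
For reference (Pauling): Li 0.98, Mg 1.31, Al 1.61, P 2.19, Ga 1.81, Se 2.55.
So from lowest to highest: Li < Mg < Al < Ga < P < Se.

Li, Mg, Al, Ga, P, Se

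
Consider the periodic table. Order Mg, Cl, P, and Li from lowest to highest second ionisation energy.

Mg < P < Cl < Li

IE_2 is the cost of taking one more electron from the +1 cation: Mg⁺ still has 1 valence electron; Cl⁺ still has 6 valence electrons; P⁺ still has 4 valence electrons; Li⁺ is the bare [He] core.
Breaking into a closed-shell core is much more expensive than removing a leftover valence electron — Li has the largest IE_2 here.
Valence configurations: Mg⁺ [Ne]3s¹, Cl⁺ [Ne]3s²3p⁴, P⁺ [Ne]3s²3p².
Approximate IE_2 values (kJ/mol): Mg 1451, Cl 2298, P 1907, Li 7298.
Putting it together, IE_2: Mg < P < Cl < Li.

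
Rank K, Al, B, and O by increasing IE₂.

Consider each +1 ion: K⁺ is the bare [Ar] core; Al⁺ still has 2 valence electrons; B⁺ still has 2 valence electrons; O⁺ still has 5 valence electrons.
Usually core removal costs more than valence removal, but here the competition is close: a tightly held n=2 valence electron can cost more to remove than an n=3 core electron, so the actual values have to decide it.
Valence configurations: Al⁺ [Ne]3s², B⁺ [He]2s², O⁺ [He]2s²2p³.
Tabulated IE_2 (kJ/mol): K 3052, Al 1817, B 2427, O 3388.
Hence IE_2: Al < B < K < O.

Al < B < K < O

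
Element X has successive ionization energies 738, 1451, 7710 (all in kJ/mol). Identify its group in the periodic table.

Group 2

Look for the largest jump between consecutive ionization energies: IE3/IE2 ≈ 5.3, far larger than any earlier ratio.
That jump marks the point where a core electron is being removed. So the atom has 2 valence electrons.
A main-group element with 2 valence electrons is in group 2.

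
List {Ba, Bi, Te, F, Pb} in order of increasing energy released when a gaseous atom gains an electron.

F is in period 2, group 17; Te is in period 5, group 16; Ba is in period 6, group 2; Pb is in period 6, group 14; Bi is in period 6, group 15.
EA tends to increase across a period and decrease down a group, though the pattern is less regular than for IE or radius.
Here both period and group differ, so the two effects have to be weighed against each other.
Pb > Ba: both are in period 6; the period trend gives Pb the larger value.
Bi > Pb: both are in period 6; the period trend gives Bi the larger value.
Te > Bi: relative to Bi, both the across-period and down-group shifts push Te's electron affinity up.
F > Te: relative to Te, both the across-period and down-group shifts push F's electron affinity up.
Tabulated electron affinity (kJ/mol): F 328, Te 190, Ba 14, Pb 35, Bi 91.
So from lowest to highest: Ba < Pb < Bi < Te < F.

Ba, Pb, Bi, Te, F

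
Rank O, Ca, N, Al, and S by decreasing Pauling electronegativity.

O, N, S, Al, Ca

N is in period 2, group 15; O is in period 2, group 16; Al is in period 3, group 13; S is in period 3, group 16; Ca is in period 4, group 2.
Smaller atoms with higher effective nuclear charge are more electronegative.
Here both period and group differ, so the two effects have to be weighed against each other.
Al > Ca: relative to Ca, both the across-period and down-group shifts push Al's electronegativity up.
S > Al: S lies to the right of Al in period 3, so the across-period effect alone puts S higher.
N > S: the two effects oppose for this pair; the down-group effect wins (3.04 vs 2.58).
O > N: O lies to the right of N in period 2, so the across-period effect alone puts O higher.
Tabulated electronegativity (Pauling): N 3.04, O 3.44, Al 1.61, S 2.58, Ca 1.00.
So from highest to lowest: O > N > S > Al > Ca.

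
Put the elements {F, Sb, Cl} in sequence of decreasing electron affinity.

F is in period 2, group 17; Cl is in period 3, group 17; Sb is in period 5, group 15.
Atoms with high Z_eff and room in the valence shell (especially the halogens) have the most exothermic electron affinities.
Here both period and group differ, so the two effects have to be weighed against each other.
F > Sb: both effects reinforce here, so F is clearly the higher of the two.
Cl > F: this pair runs against the simple trend — see the exception note.
Note the exception: Cl has a higher electron affinity than F, contrary to the simple trend — F's small 2p subshell makes the incoming electron feel strong e⁻–e⁻ repulsion, so Cl actually releases more energy on gaining an electron.
For reference (kJ/mol): F 328, Cl 349, Sb 103.
So from highest to lowest: Cl > F > Sb.

Cl > F > Sb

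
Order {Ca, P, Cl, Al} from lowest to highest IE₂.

Ca, Al, P, Cl

After 1 electron has been removed, what remains? Ca⁺ still has 1 valence electron; P⁺ still has 4 valence electrons; Cl⁺ still has 6 valence electrons; Al⁺ still has 2 valence electrons.
All are still removing valence electrons, so compare the +1 ions as you would atoms: IE_2 generally rises across a period (higher Z_eff) and falls down a group (larger shell), subject to the usual subshell exceptions.
Valence configurations: Ca⁺ [Ar]4s¹, P⁺ [Ne]3s²3p², Cl⁺ [Ne]3s²3p⁴, Al⁺ [Ne]3s².
Approximate IE_2 values (kJ/mol): Ca 1145, P 1907, Cl 2298, Al 1817.
Overall IE_2 order: Ca < Al < P < Cl.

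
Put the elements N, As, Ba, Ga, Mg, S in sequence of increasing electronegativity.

N is in period 2, group 15; Mg is in period 3, group 2; S is in period 3, group 16; Ga is in period 4, group 13; As is in period 4, group 15; Ba is in period 6, group 2.
Smaller atoms with higher effective nuclear charge are more electronegative.
Neither a single period nor a single group — weigh both effects.
Mg > Ba: Mg sits above Ba in group 2, so the down-group effect alone puts Mg higher.
Ga > Mg: period and group pull opposite ways; the across-period shift dominates (1.81 vs 1.31).
As > Ga: both are in period 4; the period trend gives As the larger value.
S > As: relative to As, both the across-period and down-group shifts push S's electronegativity up.
N > S: the two effects oppose for this pair; the down-group effect wins (3.04 vs 2.58).
Tabulated electronegativity (Pauling): N 3.04, Mg 1.31, S 2.58, Ga 1.81, As 2.18, Ba 0.89.
So from lowest to highest: Ba < Mg < Ga < As < S < N.

Ba, Mg, Ga, As, S, N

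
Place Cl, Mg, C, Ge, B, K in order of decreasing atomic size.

K, Mg, Ge, Cl, B, C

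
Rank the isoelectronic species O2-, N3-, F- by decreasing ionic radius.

N3-, O2-, F-

All of these have 10 electrons, so size is governed by nuclear charge alone: the more protons, the stronger the pull on the same electron cloud, and the smaller the ion.
Nuclear charges: F- (Z=9), O2- (Z=8), N3- (Z=7).
Largest to smallest: N3- > O2- > F-.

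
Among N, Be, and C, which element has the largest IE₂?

N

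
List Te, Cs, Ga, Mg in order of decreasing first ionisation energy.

Te > Mg > Ga > Cs

Mg is in period 3, group 2; Ga is in period 4, group 13; Te is in period 5, group 16; Cs is in period 6, group 1.
Removing the outermost electron gets harder across a period and easier down a group.
Neither a single period nor a single group — weigh both effects.
Ga > Cs: both effects reinforce here, so Ga is clearly the higher of the two.
Mg > Ga: the two effects oppose for this pair; the down-group effect wins (738 vs 579 kJ/mol).
Te > Mg: the two effects oppose for this pair; the across-period effect wins (869 vs 738 kJ/mol).
Approximate values (kJ/mol): Mg 738, Ga 579, Te 869, Cs 376.
So from highest to lowest: Te > Mg > Ga > Cs.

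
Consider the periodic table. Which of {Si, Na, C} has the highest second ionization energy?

IE_2 is the cost of taking one more electron from the +1 cation: Si⁺ still has 3 valence electrons; Na⁺ is the bare [Ne] core; C⁺ still has 3 valence electrons.
Breaking into a closed-shell core is much more expensive than removing a leftover valence electron — Na has the largest IE_2 here.
Valence configurations: Si⁺ [Ne]3s²3p¹, C⁺ [He]2s²2p¹.
Approximate IE_2 values (kJ/mol): Si 1577, Na 4562, C 2353.
So the second ionization energies run Si < C < Na.

Na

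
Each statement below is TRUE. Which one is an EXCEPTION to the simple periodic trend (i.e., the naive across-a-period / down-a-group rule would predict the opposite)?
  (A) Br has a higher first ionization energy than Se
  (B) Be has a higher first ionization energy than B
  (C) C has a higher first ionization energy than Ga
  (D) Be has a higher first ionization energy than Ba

(B)

The general trend: first ionization energy increases across a period and decreases down a group.
(A) Br (period 4, group 17) vs Se (period 4, group 16): the stated order agrees with the simple trend.
(B) Be (period 2, group 2) vs B (period 2, group 13): the stated order contradicts the simple trend.
(C) C (period 2, group 14) vs Ga (period 4, group 13): the stated order agrees with the simple trend.
(D) Be (period 2, group 2) vs Ba (period 6, group 2): the stated order agrees with the simple trend.
The exception is (B): removing B's lone 2p electron is easier than breaking Be's filled 2s².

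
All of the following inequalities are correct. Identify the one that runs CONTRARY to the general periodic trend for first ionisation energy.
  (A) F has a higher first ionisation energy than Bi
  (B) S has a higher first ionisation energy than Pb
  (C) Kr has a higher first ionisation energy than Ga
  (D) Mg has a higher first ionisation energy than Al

(D)

The general trend: first ionisation energy increases across a period and decreases down a group.
(A) F (period 2, group 17) vs Bi (period 6, group 15): the stated order agrees with the simple trend.
(B) S (period 3, group 16) vs Pb (period 6, group 14): the stated order agrees with the simple trend.
(C) Kr (period 4, group 18) vs Ga (period 4, group 13): the stated order agrees with the simple trend.
(D) Mg (period 3, group 2) vs Al (period 3, group 13): the stated order contradicts the simple trend.
The exception is (D): Al's single 3p electron is easier to remove than one from Mg's filled 3s².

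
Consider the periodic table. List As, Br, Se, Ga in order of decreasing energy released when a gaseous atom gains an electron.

Br > Se > As > Ga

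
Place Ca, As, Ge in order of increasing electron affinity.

Ca, As, Ge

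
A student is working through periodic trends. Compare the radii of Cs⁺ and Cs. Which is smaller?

Cs⁺

Forming Cs⁺ removes 1 electron from Cs. Fewer electrons for the same nuclear charge means less shielding and a higher Z_eff on the remaining electrons, and for main-group metals the entire outer shell is lost.
A cation is smaller than its parent atom: Cs⁺ < Cs.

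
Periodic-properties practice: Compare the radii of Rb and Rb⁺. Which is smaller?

Rb⁺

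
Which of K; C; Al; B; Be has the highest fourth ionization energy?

B

Consider each +3 ion: K³⁺ is already 2 electrons into the core; C³⁺ still has 1 valence electron; Al³⁺ is the bare [Ne] core; B³⁺ is the bare [He] core; Be³⁺ is already 1 electron into the core.
Usually core removal costs more than valence removal, but here the competition is close: a tightly held n=2 valence electron can cost more to remove than an n=3 core electron, so the actual values have to decide it.
The numbers (kJ/mol): K 5877, C 6223, Al 11577, B 25026, Be 21007.
Hence IE_4: K < C < Al < Be < B.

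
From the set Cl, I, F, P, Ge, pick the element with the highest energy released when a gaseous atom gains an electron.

EA tends to increase across a period and decrease down a group, though the pattern is less regular than for IE or radius.
These span different periods and groups, so the two trends combine.
Ge > P: this pair runs against the simple trend — see the exception note.
I > Ge: period and group pull opposite ways; the across-period shift dominates (295 vs 119 kJ/mol).
F > I: they share group 17; the group trend gives F the larger value.
Cl > F: this pair runs against the simple trend — see the exception note.
Note the exception: Ge has a higher electron affinity than P, contrary to the simple trend — adding an electron to P's half-filled np³ subshell costs electron-pairing energy.
Note the exception: Cl has a higher electron affinity than F, contrary to the simple trend — F's small 2p subshell makes the incoming electron feel strong e⁻–e⁻ repulsion, so Cl actually releases more energy on gaining an electron.
Tabulated electron affinity (kJ/mol): F 328, P 72, Cl 349, Ge 119, I 295.
The highest energy released when a gaseous atom gains an electron among these belongs to Cl.

Cl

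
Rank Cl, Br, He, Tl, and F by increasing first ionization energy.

Tl, Br, Cl, F, He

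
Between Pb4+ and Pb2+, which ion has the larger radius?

Both ions have Z = 82 protons, but Pb4+ has lost more electrons, so its remaining electrons feel a larger effective nuclear charge per electron and are pulled in more tightly.
Higher positive charge → smaller ion, so Pb2+ > Pb4+.

Pb2+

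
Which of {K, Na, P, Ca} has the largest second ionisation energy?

IE_2 is the cost of taking one more electron from the +1 cation: K⁺ is the bare [Ar] core; Na⁺ is the bare [Ne] core; P⁺ still has 4 valence electrons; Ca⁺ still has 1 valence electron.
Core electrons are held far more tightly than valence electrons, so K and Na top the IE_2 order.
Valence configurations: P⁺ [Ne]3s²3p², Ca⁺ [Ar]4s¹.
Approximate IE_2 values (kJ/mol): K 3052, Na 4562, P 1907, Ca 1145.
Overall IE_2 order: Ca < P < K < Na.

Na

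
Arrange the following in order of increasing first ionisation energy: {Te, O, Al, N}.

Al < Te < O < N

N is in period 2, group 15; O is in period 2, group 16; Al is in period 3, group 13; Te is in period 5, group 16.
IE₁ increases left→right with effective nuclear charge and decreases top→bottom as the valence shell moves farther out.
These span different periods and groups, so the two trends combine.
Te > Al: the two effects oppose for this pair; the across-period effect wins (869 vs 578 kJ/mol).
O > Te: they share group 16; the group trend gives O the larger value.
N > O: this pair runs against the simple trend — see the exception note.
Note the exception: N has a higher first ionization energy than O, contrary to the simple trend — pairing an electron in O's 2p⁴ costs repulsion energy, so O ionizes more easily than half-filled N (2p³).
Tabulated first ionization energy (kJ/mol): N 1402, O 1314, Al 578, Te 869.
So from lowest to highest: Al < Te < O < N.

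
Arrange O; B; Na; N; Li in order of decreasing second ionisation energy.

The second ionization energy removes an electron from the +1 ion. For each element: O⁺ still has 5 valence electrons; B⁺ still has 2 valence electrons; Na⁺ is the bare [Ne] core; N⁺ still has 4 valence electrons; Li⁺ is the bare [He] core.
Core electrons are held far more tightly than valence electrons, so Na and Li top the IE_2 order.
Valence configurations: O⁺ [He]2s²2p³, B⁺ [He]2s², N⁺ [He]2s²2p².
Approximate IE_2 values (kJ/mol): O 3388, B 2427, Na 4562, N 2856, Li 7298.
Hence IE_2: B < N < O < Na < Li.

Li > Na > O > N > B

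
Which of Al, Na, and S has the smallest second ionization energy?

Consider each +1 ion: Al⁺ still has 2 valence electrons; Na⁺ is the bare [Ne] core; S⁺ still has 5 valence electrons.
Breaking into a closed-shell core is much more expensive than removing a leftover valence electron — Na has the largest IE_2 here.
Valence configurations: Al⁺ [Ne]3s², S⁺ [Ne]3s²3p³.
Approximate IE_2 values (kJ/mol): Al 1817, Na 4562, S 2252.
Hence IE_2: Al < S < Na.

Al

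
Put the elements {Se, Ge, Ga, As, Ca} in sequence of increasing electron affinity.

Atoms with high Z_eff and room in the valence shell (especially the halogens) have the most exothermic electron affinities.
All lie in period 4; the across-period trend (electron affinity increases left to right) applies, with the exception below.
Note the exception: Ge has a higher electron affinity than As, contrary to the simple trend — adding an electron to As's half-filled 4p³ is unfavourable, so Ge (4p²) has the more exothermic EA.
For reference (kJ/mol): Ca 2, Ga 29, Ge 119, As 78, Se 195.
So from lowest to highest: Ca < Ga < As < Ge < Se.

Ca < Ga < As < Ge < Se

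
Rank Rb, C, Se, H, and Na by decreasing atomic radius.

Atomic radius shrinks across a period as nuclear charge pulls the same shell inward, and grows down a group as new shells are added.
Here both period and group differ, so the two effects have to be weighed against each other.
C > H: the two effects oppose for this pair; the down-group effect wins (75 vs 32 pm).
Se > C: period and group pull opposite ways; the down-group shift dominates (116 vs 75 pm).
Na > Se: period and group pull opposite ways; the across-period shift dominates (155 vs 116 pm).
Rb > Na: Rb sits below Na in group 1, so the down-group effect alone puts Rb larger.
Approximate values (pm): H 32, C 75, Na 155, Se 116, Rb 210.
So from largest to smallest: Rb > Na > Se > C > H.

Rb, Na, Se, C, H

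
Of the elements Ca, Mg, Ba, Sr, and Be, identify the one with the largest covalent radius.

Atomic radius shrinks across a period as nuclear charge pulls the same shell inward, and grows down a group as new shells are added.
All are in group 2, so atomic radius increases down the group.
The largest covalent radius among these belongs to Ba.

Ba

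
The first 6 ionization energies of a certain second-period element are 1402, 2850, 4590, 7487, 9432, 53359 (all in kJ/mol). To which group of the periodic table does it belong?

Group 15

Look for the largest jump between consecutive ionization energies: IE6/IE5 ≈ 5.7, far larger than any earlier ratio.
That jump marks the point where a core electron is being removed. So the atom has 5 valence electrons.
A main-group element with 5 valence electrons is in group 15.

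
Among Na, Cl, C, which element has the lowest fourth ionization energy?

Cl

After 3 electrons have been removed, what remains? Na³⁺ is already 2 electrons into the core; Cl³⁺ still has 4 valence electrons; C³⁺ still has 1 valence electron.
Core electrons are held far more tightly than valence electrons, so Na tops the IE_4 order.
Valence configurations: Cl³⁺ [Ne]3s²3p², C³⁺ [He]2s¹.
Approximate IE_4 values (kJ/mol): Na 9543, Cl 5159, C 6223.
So the fourth ionization energies run Cl < C < Na.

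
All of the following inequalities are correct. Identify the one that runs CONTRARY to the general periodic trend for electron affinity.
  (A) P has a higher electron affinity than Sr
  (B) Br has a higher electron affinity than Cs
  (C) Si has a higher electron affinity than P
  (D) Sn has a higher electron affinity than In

(C)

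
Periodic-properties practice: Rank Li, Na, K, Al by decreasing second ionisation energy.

Li, Na, K, Al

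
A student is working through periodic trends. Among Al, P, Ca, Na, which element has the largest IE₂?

Na

After 1 electron has been removed, what remains? Al⁺ still has 2 valence electrons; P⁺ still has 4 valence electrons; Ca⁺ still has 1 valence electron; Na⁺ is the bare [Ne] core.
Core electrons are held far more tightly than valence electrons, so Na tops the IE_2 order.
Valence configurations: Al⁺ [Ne]3s², P⁺ [Ne]3s²3p², Ca⁺ [Ar]4s¹.
Approximate IE_2 values (kJ/mol): Al 1817, P 1907, Ca 1145, Na 4562.
Hence IE_2: Ca < Al < P < Na.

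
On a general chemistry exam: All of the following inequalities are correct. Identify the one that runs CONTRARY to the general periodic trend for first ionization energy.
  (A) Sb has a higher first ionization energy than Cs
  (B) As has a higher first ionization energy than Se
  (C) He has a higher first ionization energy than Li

(B)

The general trend: first ionization energy increases across a period and decreases down a group.
(A) Sb (period 5, group 15) vs Cs (period 6, group 1): the stated order agrees with the simple trend.
(B) As (period 4, group 15) vs Se (period 4, group 16): the stated order contradicts the simple trend.
(C) He (period 1, group 18) vs Li (period 2, group 1): the stated order agrees with the simple trend.
The exception is (B): Se (4p⁴) ionizes more easily than half-filled As (4p³).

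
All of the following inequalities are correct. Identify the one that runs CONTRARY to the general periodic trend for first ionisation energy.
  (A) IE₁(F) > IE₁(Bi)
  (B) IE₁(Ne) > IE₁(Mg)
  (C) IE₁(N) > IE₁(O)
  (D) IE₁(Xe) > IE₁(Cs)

(C)

The general trend: first ionisation energy increases across a period and decreases down a group.
(A) F (period 2, group 17) vs Bi (period 6, group 15): the stated order agrees with the simple trend.
(B) Ne (period 2, group 18) vs Mg (period 3, group 2): the stated order agrees with the simple trend.
(C) N (period 2, group 15) vs O (period 2, group 16): the stated order contradicts the simple trend.
(D) Xe (period 5, group 18) vs Cs (period 6, group 1): the stated order agrees with the simple trend.
The exception is (C): pairing an electron in O's 2p⁴ costs repulsion energy, so O ionizes more easily than half-filled N (2p³).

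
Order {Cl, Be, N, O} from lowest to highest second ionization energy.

The second ionization energy removes an electron from the +1 ion. For each element: Cl⁺ still has 6 valence electrons; Be⁺ still has 1 valence electron; N⁺ still has 4 valence electrons; O⁺ still has 5 valence electrons.
All are still removing valence electrons, so compare the +1 ions as you would atoms: IE_2 generally rises across a period (higher Z_eff) and falls down a group (larger shell), subject to the usual subshell exceptions.
Valence configurations: Cl⁺ [Ne]3s²3p⁴, Be⁺ [He]2s¹, N⁺ [He]2s²2p², O⁺ [He]2s²2p³.
The numbers (kJ/mol): Cl 2298, Be 1757, N 2856, O 3388.
Putting it together, IE_2: Be < Cl < N < O.

Be < Cl < N < O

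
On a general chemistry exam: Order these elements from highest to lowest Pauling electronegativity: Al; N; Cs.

N > Al > Cs

N is in period 2, group 15; Al is in period 3, group 13; Cs is in period 6, group 1.
Smaller atoms with higher effective nuclear charge are more electronegative.
Here both period and group differ, so the two effects have to be weighed against each other.
Al > Cs: relative to Cs, both the across-period and down-group shifts push Al's electronegativity up.
N > Al: relative to Al, both the across-period and down-group shifts push N's electronegativity up.
Tabulated electronegativity (Pauling): N 3.04, Al 1.61, Cs 0.79.
So from highest to lowest: N > Al > Cs.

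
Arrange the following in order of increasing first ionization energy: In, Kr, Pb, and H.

In < Pb < H < Kr

H is in period 1, group 1; Kr is in period 4, group 18; In is in period 5, group 13; Pb is in period 6, group 14.
Across a period the outer electron is held more tightly (higher IE₁); down a group it sits in a higher shell, more shielded, and comes off more easily.
Here both period and group differ, so the two effects have to be weighed against each other.
Pb > In: the two effects oppose for this pair; the across-period effect wins (716 vs 558 kJ/mol).
H > Pb: period and group pull opposite ways; the down-group shift dominates (1312 vs 716 kJ/mol).
Kr > H: the two effects oppose for this pair; the across-period effect wins (1351 vs 1312 kJ/mol).
Tabulated first ionization energy (kJ/mol): H 1312, Kr 1351, In 558, Pb 716.
So from lowest to highest: In < Pb < H < Kr.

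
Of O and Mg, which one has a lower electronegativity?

Mg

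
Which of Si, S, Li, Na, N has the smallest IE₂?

Si

After 1 electron has been removed, what remains? Si⁺ still has 3 valence electrons; S⁺ still has 5 valence electrons; Li⁺ is the bare [He] core; Na⁺ is the bare [Ne] core; N⁺ still has 4 valence electrons.
Breaking into a closed-shell core is much more expensive than removing a leftover valence electron — Na and Li have the largest IE_2 here.
Valence configurations: Si⁺ [Ne]3s²3p¹, S⁺ [Ne]3s²3p³, N⁺ [He]2s²2p².
The numbers (kJ/mol): Si 1577, S 2252, Li 7298, Na 4562, N 2856.
Overall IE_2 order: Si < S < N < Na < Li.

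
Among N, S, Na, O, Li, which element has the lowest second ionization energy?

IE_2 is the cost of taking one more electron from the +1 cation: N⁺ still has 4 valence electrons; S⁺ still has 5 valence electrons; Na⁺ is the bare [Ne] core; O⁺ still has 5 valence electrons; Li⁺ is the bare [He] core.
Pulling an electron out of a noble-gas core costs far more than removing a remaining valence electron, so Na and Li sit at the high end of IE_2.
Valence configurations: N⁺ [He]2s²2p², S⁺ [Ne]3s²3p³, O⁺ [He]2s²2p³.
The numbers (kJ/mol): N 2856, S 2252, Na 4562, O 3388, Li 7298.
Hence IE_2: S < N < O < Na < Li.

S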